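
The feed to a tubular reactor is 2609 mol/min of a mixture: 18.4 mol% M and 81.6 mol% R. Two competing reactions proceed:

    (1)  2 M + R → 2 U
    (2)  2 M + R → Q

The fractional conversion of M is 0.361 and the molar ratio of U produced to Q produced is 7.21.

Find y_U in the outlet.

Conversion of M: M consumed = 0.361 × 480.1 = 173.3 mol/min = 2ξ₁ + 2ξ₂.
Selectivity: 2ξ₁ / (1ξ₂) = 7.21 → ξ₁ = 3.605 ξ₂.
Substitute: (2·3.605 + 2) ξ₂ = 173.3 → ξ₂ = 18.82 mol/min, ξ₁ = 67.83 mol/min.
Outlet amounts (n = n₀ + Σ ν·ξ):
  M: 480.1 − 2(67.83) − 2(18.82) = 306.8
  R: 2129 − 1(67.83) − 1(18.82) = 2042
  U: 0 + 2(67.83) = 135.7
  Q: 0 + 1(18.82) = 18.82
Total out = 2504 mol/min; y_U = 135.7 / 2504 = 0.05419.

0.0542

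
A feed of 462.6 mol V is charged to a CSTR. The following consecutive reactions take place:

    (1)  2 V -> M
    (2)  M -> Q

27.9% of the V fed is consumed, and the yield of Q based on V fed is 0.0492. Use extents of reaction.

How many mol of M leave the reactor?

41.8 mol

Conversion of V: V consumed = 2ξ₁ = 0.279 × 462.6 → ξ₁ = 64.53 mol.
Yield of Q: 1ξ₂ / 462.6 = 0.0492 → ξ₂ = 22.76 mol.
Outlet amounts (n = n₀ + Σ ν·ξ):
  V: 462.6 − 2(64.53) = 333.5
  M: 0 + 1(64.53) − 1(22.76) = 41.77
  Q: 0 + 1(22.76) = 22.76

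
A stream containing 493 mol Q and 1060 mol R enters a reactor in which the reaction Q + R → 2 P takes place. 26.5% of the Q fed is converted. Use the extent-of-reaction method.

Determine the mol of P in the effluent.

Q reacted = 0.265 × 493 = 130.6 mol; ν_Q = −1, so ξ = 130.6/1 = 130.6 mol.
Outlet amounts (n = n₀ + ν ξ):
  Q: 493 − 1(130.6) = 362.4
  R: 1060 − 1(130.6) = 929.4
  P: 0 + 2(130.6) = 261.3

261 mol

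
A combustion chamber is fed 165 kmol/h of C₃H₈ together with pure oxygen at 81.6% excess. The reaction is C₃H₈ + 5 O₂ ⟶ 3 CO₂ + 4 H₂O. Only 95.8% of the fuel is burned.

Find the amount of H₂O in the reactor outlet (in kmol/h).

632 kmol/h

Stoichiometric O₂ = 5 × 165 = 825 kmol/h; O₂ fed = 825 × 1.816 = 1498 kmol/h.
Fuel reacted = 0.958 × 165 → ξ = 158.1 kmol/h.
Outlet (n = n₀ + ν ξ):
  C₃H₈: 165 − 1(158.1) = 6.93
  O₂: 1498 − 5(158.1) = 707.8
  CO₂: 0 + 3(158.1) = 474.2
  H₂O: 0 + 4(158.1) = 632.3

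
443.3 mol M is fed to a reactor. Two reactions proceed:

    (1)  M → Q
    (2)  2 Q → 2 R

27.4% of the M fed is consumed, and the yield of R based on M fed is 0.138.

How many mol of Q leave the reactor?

Conversion of M: M consumed = 1ξ₁ = 0.274 × 443.3 → ξ₁ = 121.5 mol.
Yield of R: 2ξ₂ / 443.3 = 0.138 → ξ₂ = 30.59 mol.
Outlet amounts (n = n₀ + Σ ν·ξ):
  M: 443.3 − 1(121.5) = 321.8
  Q: 0 + 1(121.5) − 2(30.59) = 60.29
  R: 0 + 2(30.59) = 61.18

60.3 mol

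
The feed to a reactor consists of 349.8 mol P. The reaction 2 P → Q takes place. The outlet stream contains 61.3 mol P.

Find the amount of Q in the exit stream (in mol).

144 mol

For P: n = n₀ − 2ξ → 61.3 = 349.8 − 2ξ, giving ξ = 144.2 mol.
Outlet amounts (n = n₀ + ν ξ):
  P: 349.8 − 2(144.2) = 61.3
  Q: 0 + 1(144.2) = 144.2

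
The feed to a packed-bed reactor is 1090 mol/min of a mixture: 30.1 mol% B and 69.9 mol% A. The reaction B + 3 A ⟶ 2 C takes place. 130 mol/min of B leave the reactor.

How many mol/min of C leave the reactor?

For B: n = n₀ − 1ξ → 130 = 328.1 − 1ξ, giving ξ = 198.1 mol/min.
Outlet amounts (n = n₀ + ν ξ):
  B: 328.1 − 1(198.1) = 130
  A: 761.9 − 3(198.1) = 167.6
  C: 0 + 2(198.1) = 396.2

396 mol/min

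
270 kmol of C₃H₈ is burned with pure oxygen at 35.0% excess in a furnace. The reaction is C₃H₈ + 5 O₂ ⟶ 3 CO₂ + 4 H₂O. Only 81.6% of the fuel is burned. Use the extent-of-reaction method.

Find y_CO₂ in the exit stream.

Stoichiometric O₂ = 5 × 270 = 1350 kmol; O₂ fed = 1350 × 1.350 = 1823 kmol.
Fuel reacted = 0.816 × 270 → ξ = 220.3 kmol.
Outlet (n = n₀ + ν ξ):
  C₃H₈: 270 − 1(220.3) = 49.68
  O₂: 1823 − 5(220.3) = 720.9
  CO₂: 0 + 3(220.3) = 661
  H₂O: 0 + 4(220.3) = 881.3
Total out = 2313 kmol; y_CO₂ = 661 / 2313 = 0.2858.

0.286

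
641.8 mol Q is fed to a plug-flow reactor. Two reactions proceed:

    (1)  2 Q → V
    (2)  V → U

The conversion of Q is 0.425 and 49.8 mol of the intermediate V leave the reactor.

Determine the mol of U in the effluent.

86.6 mol

Conversion of Q: Q consumed = 2ξ₁ = 0.425 × 641.8 → ξ₁ = 136.4 mol.
V balance: n_V = 0 + 1ξ₁ − 1ξ₂ = 49.8 → ξ₂ = (1·136.4 − 49.8)/1 = 86.58 mol.
Outlet amounts (n = n₀ + Σ ν·ξ):
  Q: 641.8 − 2(136.4) = 369
  V: 0 + 1(136.4) − 1(86.58) = 49.8
  U: 0 + 1(86.58) = 86.58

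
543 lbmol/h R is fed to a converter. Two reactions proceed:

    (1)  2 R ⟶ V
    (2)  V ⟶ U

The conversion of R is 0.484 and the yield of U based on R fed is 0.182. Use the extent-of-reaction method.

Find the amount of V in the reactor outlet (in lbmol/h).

Conversion of R: R consumed = 2ξ₁ = 0.484 × 543 → ξ₁ = 131.4 lbmol/h.
Yield of U: 1ξ₂ / 543 = 0.182 → ξ₂ = 98.83 lbmol/h.
Outlet amounts (n = n₀ + Σ ν·ξ):
  R: 543 − 2(131.4) = 280.2
  V: 0 + 1(131.4) − 1(98.83) = 32.58
  U: 0 + 1(98.83) = 98.83

32.6 lbmol/h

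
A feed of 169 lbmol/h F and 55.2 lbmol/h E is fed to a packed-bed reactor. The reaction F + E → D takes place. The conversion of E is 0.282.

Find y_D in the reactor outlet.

0.0746

E reacted = 0.282 × 55.2 = 15.57 lbmol/h; ν_E = −1, so ξ = 15.57/1 = 15.57 lbmol/h.
Outlet amounts (n = n₀ + ν ξ):
  F: 169 − 1(15.57) = 153.4
  E: 55.2 − 1(15.57) = 39.63
  D: 0 + 1(15.57) = 15.57
Total out = 208.6 lbmol/h; y_D = 15.57 / 208.6 = 0.07461.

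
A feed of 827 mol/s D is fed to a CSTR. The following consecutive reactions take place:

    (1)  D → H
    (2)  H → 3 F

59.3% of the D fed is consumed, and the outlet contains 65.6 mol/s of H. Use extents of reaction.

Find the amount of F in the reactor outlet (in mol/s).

1270 mol/s

Conversion of D: D consumed = 1ξ₁ = 0.593 × 827 → ξ₁ = 490.4 mol/s.
H balance: n_H = 0 + 1ξ₁ − 1ξ₂ = 65.6 → ξ₂ = (1·490.4 − 65.6)/1 = 424.8 mol/s.
Outlet amounts (n = n₀ + Σ ν·ξ):
  D: 827 − 1(490.4) = 336.6
  H: 0 + 1(490.4) − 1(424.8) = 65.6
  F: 0 + 3(424.8) = 1274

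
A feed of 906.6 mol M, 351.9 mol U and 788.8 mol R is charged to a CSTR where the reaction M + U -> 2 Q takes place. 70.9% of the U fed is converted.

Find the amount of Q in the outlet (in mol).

499 mol

U reacted = 0.709 × 351.9 = 249.5 mol; ν_U = −1, so ξ = 249.5/1 = 249.5 mol.
Outlet amounts (n = n₀ + ν ξ):
  M: 906.6 − 1(249.5) = 657.1
  U: 351.9 − 1(249.5) = 102.4
  Q: 0 + 2(249.5) = 499
  R: 788.8 (inert)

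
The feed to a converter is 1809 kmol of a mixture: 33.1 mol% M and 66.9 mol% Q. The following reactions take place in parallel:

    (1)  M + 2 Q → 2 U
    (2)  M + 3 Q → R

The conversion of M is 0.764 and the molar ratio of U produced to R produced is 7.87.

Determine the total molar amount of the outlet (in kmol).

1170 kmol

Conversion of M: M consumed = 0.764 × 598.8 = 457.5 kmol = 1ξ₁ + 1ξ₂.
Selectivity: 2ξ₁ / (1ξ₂) = 7.87 → ξ₁ = 3.935 ξ₂.
Substitute: (1·3.935 + 1) ξ₂ = 457.5 → ξ₂ = 92.7 kmol, ξ₁ = 364.8 kmol.
Outlet amounts (n = n₀ + Σ ν·ξ):
  M: 598.8 − 1(364.8) − 1(92.7) = 141.3
  Q: 1210 − 2(364.8) − 3(92.7) = 202.6
  U: 0 + 2(364.8) = 729.5
  R: 0 + 1(92.7) = 92.7
Total out = 141.3 + 202.6 + 729.5 + 92.7 = 1166 kmol.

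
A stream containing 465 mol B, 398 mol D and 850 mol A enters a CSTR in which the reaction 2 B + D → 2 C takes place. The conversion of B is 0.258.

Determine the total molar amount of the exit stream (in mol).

B reacted = 0.258 × 465 = 120 mol; ν_B = −2, so ξ = 120/2 = 59.98 mol.
Outlet amounts (n = n₀ + ν ξ):
  B: 465 − 2(59.98) = 345
  D: 398 − 1(59.98) = 338
  C: 0 + 2(59.98) = 120
  A: 850 (inert)
Total out = 345 + 338 + 120 + 850 = 1653 mol.

1650 mol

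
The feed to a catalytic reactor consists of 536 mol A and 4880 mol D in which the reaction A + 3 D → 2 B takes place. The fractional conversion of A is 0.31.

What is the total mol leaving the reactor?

A reacted = 0.31 × 536 = 166.2 mol; ν_A = −1, so ξ = 166.2/1 = 166.2 mol.
Outlet amounts (n = n₀ + ν ξ):
  A: 536 − 1(166.2) = 369.8
  D: 4880 − 3(166.2) = 4382
  B: 0 + 2(166.2) = 332.3
Total out = 369.8 + 4382 + 332.3 = 5084 mol.

5080 mol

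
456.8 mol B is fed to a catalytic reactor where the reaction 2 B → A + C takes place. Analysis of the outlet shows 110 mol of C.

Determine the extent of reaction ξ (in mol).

For C: n = n₀ + 1ξ → 110 = 0 + 1ξ, giving ξ = 110 mol.
Outlet amounts (n = n₀ + ν ξ):
  B: 456.8 − 2(110) = 236.8
  A: 0 + 1(110) = 110
  C: 0 + 1(110) = 110

ξ = 110 mol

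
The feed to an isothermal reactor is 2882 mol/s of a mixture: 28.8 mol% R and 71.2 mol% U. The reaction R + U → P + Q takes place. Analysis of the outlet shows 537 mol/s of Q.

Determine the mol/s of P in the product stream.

537 mol/s

For Q: n = n₀ + 1ξ → 537 = 0 + 1ξ, giving ξ = 537 mol/s.
Outlet amounts (n = n₀ + ν ξ):
  R: 830 − 1(537) = 293
  U: 2052 − 1(537) = 1515
  P: 0 + 1(537) = 537
  Q: 0 + 1(537) = 537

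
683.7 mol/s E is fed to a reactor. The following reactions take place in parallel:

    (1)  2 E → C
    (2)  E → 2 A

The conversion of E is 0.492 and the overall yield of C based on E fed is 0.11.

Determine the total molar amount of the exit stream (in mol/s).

Yield of C: 1ξ₁ / 683.7 = 0.11 → ξ₁ = 75.21 mol/s.
Conversion of E: 2ξ₁ + 1ξ₂ = 0.492 × 683.7 = 336.4 → ξ₂ = 186 mol/s.
Outlet amounts (n = n₀ + Σ ν·ξ):
  E: 683.7 − 2(75.21) − 1(186) = 347.3
  C: 0 + 1(75.21) = 75.21
  A: 0 + 2(186) = 371.9
Total out = 347.3 + 75.21 + 371.9 = 794.5 mol/s.

794 mol/s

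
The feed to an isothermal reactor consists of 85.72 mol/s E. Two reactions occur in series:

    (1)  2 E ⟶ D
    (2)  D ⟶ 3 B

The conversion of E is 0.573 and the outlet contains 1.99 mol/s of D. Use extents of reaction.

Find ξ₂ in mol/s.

Conversion of E: E consumed = 2ξ₁ = 0.573 × 85.72 → ξ₁ = 24.56 mol/s.
D balance: n_D = 0 + 1ξ₁ − 1ξ₂ = 1.99 → ξ₂ = (1·24.56 − 1.99)/1 = 22.57 mol/s.
Outlet amounts (n = n₀ + Σ ν·ξ):
  E: 85.72 − 2(24.56) = 36.6
  D: 0 + 1(24.56) − 1(22.57) = 1.99
  B: 0 + 3(22.57) = 67.71

ξ₂ = 22.6 mol/s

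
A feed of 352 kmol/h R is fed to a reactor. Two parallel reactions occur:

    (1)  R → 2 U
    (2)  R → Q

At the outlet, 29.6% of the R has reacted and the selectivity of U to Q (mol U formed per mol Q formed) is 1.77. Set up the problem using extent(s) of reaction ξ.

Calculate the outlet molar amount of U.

97.8 kmol/h

Conversion of R: R consumed = 0.296 × 352 = 104.2 kmol/h = 1ξ₁ + 1ξ₂.
Selectivity: 2ξ₁ / (1ξ₂) = 1.77 → ξ₁ = 0.885 ξ₂.
Substitute: (1·0.885 + 1) ξ₂ = 104.2 → ξ₂ = 55.27 kmol/h, ξ₁ = 48.92 kmol/h.
Outlet amounts (n = n₀ + Σ ν·ξ):
  R: 352 − 1(48.92) − 1(55.27) = 247.8
  U: 0 + 2(48.92) = 97.84
  Q: 0 + 1(55.27) = 55.27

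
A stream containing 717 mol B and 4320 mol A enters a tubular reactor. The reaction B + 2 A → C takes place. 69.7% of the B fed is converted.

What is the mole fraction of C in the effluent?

0.124

B reacted = 0.697 × 717 = 499.7 mol; ν_B = −1, so ξ = 499.7/1 = 499.7 mol.
Outlet amounts (n = n₀ + ν ξ):
  B: 717 − 1(499.7) = 217.3
  A: 4320 − 2(499.7) = 3321
  C: 0 + 1(499.7) = 499.7
Total out = 4038 mol; y_C = 499.7 / 4038 = 0.1238.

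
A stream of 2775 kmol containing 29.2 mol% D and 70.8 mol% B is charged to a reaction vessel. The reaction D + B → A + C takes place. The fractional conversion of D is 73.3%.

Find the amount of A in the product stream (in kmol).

594 kmol

D reacted = 0.733 × 810.3 = 593.9 kmol; ν_D = −1, so ξ = 593.9/1 = 593.9 kmol.
Outlet amounts (n = n₀ + ν ξ):
  D: 810.3 − 1(593.9) = 216.4
  B: 1965 − 1(593.9) = 1371
  A: 0 + 1(593.9) = 593.9
  C: 0 + 1(593.9) = 593.9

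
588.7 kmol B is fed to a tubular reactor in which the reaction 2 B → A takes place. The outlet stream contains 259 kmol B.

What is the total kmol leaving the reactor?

For B: n = n₀ − 2ξ → 259 = 588.7 − 2ξ, giving ξ = 164.9 kmol.
Outlet amounts (n = n₀ + ν ξ):
  B: 588.7 − 2(164.9) = 259
  A: 0 + 1(164.9) = 164.9
Total out = 259 + 164.9 = 423.9 kmol.

424 kmol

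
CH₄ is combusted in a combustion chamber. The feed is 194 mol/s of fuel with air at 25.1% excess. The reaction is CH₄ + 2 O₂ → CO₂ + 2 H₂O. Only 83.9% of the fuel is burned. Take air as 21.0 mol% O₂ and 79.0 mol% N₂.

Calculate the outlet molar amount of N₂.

Stoichiometric O₂ = 2 × 194 = 388 mol/s; O₂ fed = 388 × 1.251 = 485.4 mol/s.
N₂ fed = 485.4 × 79/21 = 1826 mol/s.
Fuel reacted = 0.839 × 194 → ξ = 162.8 mol/s.
Outlet (n = n₀ + ν ξ):
  CH₄: 194 − 1(162.8) = 31.23
  O₂: 485.4 − 2(162.8) = 159.9
  N₂: 1826 (inert)
  CO₂: 0 + 1(162.8) = 162.8
  H₂O: 0 + 2(162.8) = 325.5

1830 mol/s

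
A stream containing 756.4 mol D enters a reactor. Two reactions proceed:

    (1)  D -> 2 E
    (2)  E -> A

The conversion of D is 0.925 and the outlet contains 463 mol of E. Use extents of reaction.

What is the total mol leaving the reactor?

Conversion of D: D consumed = 1ξ₁ = 0.925 × 756.4 → ξ₁ = 699.7 mol.
E balance: n_E = 0 + 2ξ₁ − 1ξ₂ = 463 → ξ₂ = (2·699.7 − 463)/1 = 936.3 mol.
Outlet amounts (n = n₀ + Σ ν·ξ):
  D: 756.4 − 1(699.7) = 56.73
  E: 0 + 2(699.7) − 1(936.3) = 463
  A: 0 + 1(936.3) = 936.3
Total out = 56.73 + 463 + 936.3 = 1456 mol.

1460 mol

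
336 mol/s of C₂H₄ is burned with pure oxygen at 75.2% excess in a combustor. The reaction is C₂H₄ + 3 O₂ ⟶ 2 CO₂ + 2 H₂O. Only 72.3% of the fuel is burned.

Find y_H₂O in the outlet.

Stoichiometric O₂ = 3 × 336 = 1008 mol/s; O₂ fed = 1008 × 1.752 = 1766 mol/s.
Fuel reacted = 0.723 × 336 → ξ = 242.9 mol/s.
Outlet (n = n₀ + ν ξ):
  C₂H₄: 336 − 1(242.9) = 93.07
  O₂: 1766 − 3(242.9) = 1037
  CO₂: 0 + 2(242.9) = 485.9
  H₂O: 0 + 2(242.9) = 485.9
Total out = 2102 mol/s; y_H₂O = 485.9 / 2102 = 0.2311.

0.231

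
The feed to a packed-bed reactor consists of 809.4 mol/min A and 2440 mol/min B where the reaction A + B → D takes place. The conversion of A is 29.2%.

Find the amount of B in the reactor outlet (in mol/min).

2200 mol/min

A reacted = 0.292 × 809.4 = 236.3 mol/min; ν_A = −1, so ξ = 236.3/1 = 236.3 mol/min.
Outlet amounts (n = n₀ + ν ξ):
  A: 809.4 − 1(236.3) = 573.1
  B: 2440 − 1(236.3) = 2204
  D: 0 + 1(236.3) = 236.3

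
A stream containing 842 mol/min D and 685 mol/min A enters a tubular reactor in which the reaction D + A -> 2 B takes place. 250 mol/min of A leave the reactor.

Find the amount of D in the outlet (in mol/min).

For A: n = n₀ − 1ξ → 250 = 685 − 1ξ, giving ξ = 435 mol/min.
Outlet amounts (n = n₀ + ν ξ):
  D: 842 − 1(435) = 407
  A: 685 − 1(435) = 250
  B: 0 + 2(435) = 870

407 mol/min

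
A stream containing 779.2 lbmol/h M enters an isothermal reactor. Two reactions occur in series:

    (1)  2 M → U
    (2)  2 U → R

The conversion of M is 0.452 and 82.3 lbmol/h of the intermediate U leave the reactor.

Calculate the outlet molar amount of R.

46.9 lbmol/h

Conversion of M: M consumed = 2ξ₁ = 0.452 × 779.2 → ξ₁ = 176.1 lbmol/h.
U balance: n_U = 0 + 1ξ₁ − 2ξ₂ = 82.3 → ξ₂ = (1·176.1 − 82.3)/2 = 46.9 lbmol/h.
Outlet amounts (n = n₀ + Σ ν·ξ):
  M: 779.2 − 2(176.1) = 427
  U: 0 + 1(176.1) − 2(46.9) = 82.3
  R: 0 + 1(46.9) = 46.9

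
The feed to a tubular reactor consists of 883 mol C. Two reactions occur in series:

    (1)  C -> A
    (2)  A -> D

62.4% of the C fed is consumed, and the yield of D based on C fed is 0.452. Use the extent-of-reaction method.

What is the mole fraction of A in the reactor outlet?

0.172

Conversion of C: C consumed = 1ξ₁ = 0.624 × 883 → ξ₁ = 551 mol.
Yield of D: 1ξ₂ / 883 = 0.452 → ξ₂ = 399.1 mol.
Outlet amounts (n = n₀ + Σ ν·ξ):
  C: 883 − 1(551) = 332
  A: 0 + 1(551) − 1(399.1) = 151.9
  D: 0 + 1(399.1) = 399.1
Total out = 883 mol; y_A = 151.9 / 883 = 0.172.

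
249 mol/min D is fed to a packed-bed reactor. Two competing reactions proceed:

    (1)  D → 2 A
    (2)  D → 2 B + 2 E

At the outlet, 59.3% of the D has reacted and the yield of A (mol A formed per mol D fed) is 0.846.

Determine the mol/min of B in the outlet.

84.7 mol/min

Yield of A: 2ξ₁ / 249 = 0.846 → ξ₁ = 105.3 mol/min.
Conversion of D: 1ξ₁ + 1ξ₂ = 0.593 × 249 = 147.7 → ξ₂ = 42.33 mol/min.
Outlet amounts (n = n₀ + Σ ν·ξ):
  D: 249 − 1(105.3) − 1(42.33) = 101.3
  A: 0 + 2(105.3) = 210.7
  B: 0 + 2(42.33) = 84.66
  E: 0 + 2(42.33) = 84.66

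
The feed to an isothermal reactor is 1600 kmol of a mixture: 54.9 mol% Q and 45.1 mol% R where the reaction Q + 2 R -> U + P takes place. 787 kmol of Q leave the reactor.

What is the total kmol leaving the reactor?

1510 kmol

For Q: n = n₀ − 1ξ → 787 = 878.4 − 1ξ, giving ξ = 91.4 kmol.
Outlet amounts (n = n₀ + ν ξ):
  Q: 878.4 − 1(91.4) = 787
  R: 721.6 − 2(91.4) = 538.8
  U: 0 + 1(91.4) = 91.4
  P: 0 + 1(91.4) = 91.4
Total out = 787 + 538.8 + 91.4 + 91.4 = 1509 kmol.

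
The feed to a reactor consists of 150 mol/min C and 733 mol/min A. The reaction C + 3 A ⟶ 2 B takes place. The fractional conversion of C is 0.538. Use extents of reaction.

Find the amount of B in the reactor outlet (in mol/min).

C reacted = 0.538 × 150 = 80.7 mol/min; ν_C = −1, so ξ = 80.7/1 = 80.7 mol/min.
Outlet amounts (n = n₀ + ν ξ):
  C: 150 − 1(80.7) = 69.3
  A: 733 − 3(80.7) = 490.9
  B: 0 + 2(80.7) = 161.4

161 mol/min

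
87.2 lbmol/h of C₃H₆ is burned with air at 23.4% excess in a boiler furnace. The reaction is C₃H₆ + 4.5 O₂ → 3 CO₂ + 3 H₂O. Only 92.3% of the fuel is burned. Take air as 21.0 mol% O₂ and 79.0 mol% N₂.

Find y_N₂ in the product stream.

0.749

Stoichiometric O₂ = 4.5 × 87.2 = 392.4 lbmol/h; O₂ fed = 392.4 × 1.234 = 484.2 lbmol/h.
N₂ fed = 484.2 × 79/21 = 1822 lbmol/h.
Fuel reacted = 0.923 × 87.2 → ξ = 80.49 lbmol/h.
Outlet (n = n₀ + ν ξ):
  C₃H₆: 87.2 − 1(80.49) = 6.714
  O₂: 484.2 − 4.5(80.49) = 122
  N₂: 1822 (inert)
  CO₂: 0 + 3(80.49) = 241.5
  H₂O: 0 + 3(80.49) = 241.5
Total out = 2433 lbmol/h; y_N₂ = 1822 / 2433 = 0.7486.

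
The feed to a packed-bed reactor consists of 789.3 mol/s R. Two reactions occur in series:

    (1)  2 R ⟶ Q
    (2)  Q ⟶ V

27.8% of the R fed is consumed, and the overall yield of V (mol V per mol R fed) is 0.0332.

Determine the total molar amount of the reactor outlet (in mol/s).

680 mol/s

Conversion of R: R consumed = 2ξ₁ = 0.278 × 789.3 → ξ₁ = 109.7 mol/s.
Yield of V: 1ξ₂ / 789.3 = 0.0332 → ξ₂ = 26.2 mol/s.
Outlet amounts (n = n₀ + Σ ν·ξ):
  R: 789.3 − 2(109.7) = 569.9
  Q: 0 + 1(109.7) − 1(26.2) = 83.51
  V: 0 + 1(26.2) = 26.2
Total out = 569.9 + 83.51 + 26.2 = 679.6 mol/s.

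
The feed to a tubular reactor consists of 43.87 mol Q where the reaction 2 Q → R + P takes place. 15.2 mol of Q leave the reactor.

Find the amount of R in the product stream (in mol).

For Q: n = n₀ − 2ξ → 15.2 = 43.87 − 2ξ, giving ξ = 14.33 mol.
Outlet amounts (n = n₀ + ν ξ):
  Q: 43.87 − 2(14.33) = 15.2
  R: 0 + 1(14.33) = 14.33
  P: 0 + 1(14.33) = 14.33

14.3 mol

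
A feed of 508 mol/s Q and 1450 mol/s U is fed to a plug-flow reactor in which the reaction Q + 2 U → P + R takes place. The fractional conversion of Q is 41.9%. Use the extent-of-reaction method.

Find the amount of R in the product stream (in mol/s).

Q reacted = 0.419 × 508 = 212.9 mol/s; ν_Q = −1, so ξ = 212.9/1 = 212.9 mol/s.
Outlet amounts (n = n₀ + ν ξ):
  Q: 508 − 1(212.9) = 295.1
  U: 1450 − 2(212.9) = 1024
  P: 0 + 1(212.9) = 212.9
  R: 0 + 1(212.9) = 212.9

213 mol/s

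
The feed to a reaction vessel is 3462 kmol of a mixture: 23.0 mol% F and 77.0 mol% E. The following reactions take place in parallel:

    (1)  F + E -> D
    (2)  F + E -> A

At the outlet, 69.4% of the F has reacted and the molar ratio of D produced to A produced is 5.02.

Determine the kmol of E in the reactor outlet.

Conversion of F: F consumed = 0.694 × 796.3 = 552.6 kmol = 1ξ₁ + 1ξ₂.
Selectivity: 1ξ₁ / (1ξ₂) = 5.02 → ξ₁ = 5.02 ξ₂.
Substitute: (1·5.02 + 1) ξ₂ = 552.6 → ξ₂ = 91.79 kmol, ξ₁ = 460.8 kmol.
Outlet amounts (n = n₀ + Σ ν·ξ):
  F: 796.3 − 1(460.8) − 1(91.79) = 243.7
  E: 2666 − 1(460.8) − 1(91.79) = 2113
  D: 0 + 1(460.8) = 460.8
  A: 0 + 1(91.79) = 91.79

2110 kmol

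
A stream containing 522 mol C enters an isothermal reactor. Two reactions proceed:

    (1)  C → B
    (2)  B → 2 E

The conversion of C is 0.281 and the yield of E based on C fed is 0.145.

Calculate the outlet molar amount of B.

Conversion of C: C consumed = 1ξ₁ = 0.281 × 522 → ξ₁ = 146.7 mol.
Yield of E: 2ξ₂ / 522 = 0.145 → ξ₂ = 37.84 mol.
Outlet amounts (n = n₀ + Σ ν·ξ):
  C: 522 − 1(146.7) = 375.3
  B: 0 + 1(146.7) − 1(37.84) = 108.8
  E: 0 + 2(37.84) = 75.69

109 mol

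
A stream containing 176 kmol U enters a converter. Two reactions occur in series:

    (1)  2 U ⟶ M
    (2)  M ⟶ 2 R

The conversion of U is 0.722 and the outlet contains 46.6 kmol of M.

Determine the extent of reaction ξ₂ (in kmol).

Conversion of U: U consumed = 2ξ₁ = 0.722 × 176 → ξ₁ = 63.54 kmol.
M balance: n_M = 0 + 1ξ₁ − 1ξ₂ = 46.6 → ξ₂ = (1·63.54 − 46.6)/1 = 16.94 kmol.
Outlet amounts (n = n₀ + Σ ν·ξ):
  U: 176 − 2(63.54) = 48.93
  M: 0 + 1(63.54) − 1(16.94) = 46.6
  R: 0 + 2(16.94) = 33.87

ξ₂ = 16.9 kmol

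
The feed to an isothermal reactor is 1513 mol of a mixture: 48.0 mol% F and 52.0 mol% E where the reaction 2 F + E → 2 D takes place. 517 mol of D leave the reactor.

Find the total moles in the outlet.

1250 mol

For D: n = n₀ + 2ξ → 517 = 0 + 2ξ, giving ξ = 258.5 mol.
Outlet amounts (n = n₀ + ν ξ):
  F: 726.2 − 2(258.5) = 209.2
  E: 786.8 − 1(258.5) = 528.3
  D: 0 + 2(258.5) = 517
Total out = 209.2 + 528.3 + 517 = 1254 mol.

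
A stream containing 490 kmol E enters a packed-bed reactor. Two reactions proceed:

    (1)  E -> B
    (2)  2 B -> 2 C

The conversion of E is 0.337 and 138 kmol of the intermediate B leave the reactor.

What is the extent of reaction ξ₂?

ξ₂ = 13.6 kmol

Conversion of E: E consumed = 1ξ₁ = 0.337 × 490 → ξ₁ = 165.1 kmol.
B balance: n_B = 0 + 1ξ₁ − 2ξ₂ = 138 → ξ₂ = (1·165.1 − 138)/2 = 13.57 kmol.
Outlet amounts (n = n₀ + Σ ν·ξ):
  E: 490 − 1(165.1) = 324.9
  B: 0 + 1(165.1) − 2(13.57) = 138
  C: 0 + 2(13.57) = 27.13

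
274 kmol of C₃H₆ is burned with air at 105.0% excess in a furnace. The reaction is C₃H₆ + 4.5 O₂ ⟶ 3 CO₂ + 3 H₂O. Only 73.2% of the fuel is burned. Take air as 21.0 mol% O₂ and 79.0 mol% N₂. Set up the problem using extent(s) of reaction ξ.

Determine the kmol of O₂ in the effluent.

1630 kmol

Stoichiometric O₂ = 4.5 × 274 = 1233 kmol; O₂ fed = 1233 × 2.050 = 2528 kmol.
N₂ fed = 2528 × 79/21 = 9509 kmol.
Fuel reacted = 0.732 × 274 → ξ = 200.6 kmol.
Outlet (n = n₀ + ν ξ):
  C₃H₆: 274 − 1(200.6) = 73.43
  O₂: 2528 − 4.5(200.6) = 1625
  N₂: 9509 (inert)
  CO₂: 0 + 3(200.6) = 601.7
  H₂O: 0 + 3(200.6) = 601.7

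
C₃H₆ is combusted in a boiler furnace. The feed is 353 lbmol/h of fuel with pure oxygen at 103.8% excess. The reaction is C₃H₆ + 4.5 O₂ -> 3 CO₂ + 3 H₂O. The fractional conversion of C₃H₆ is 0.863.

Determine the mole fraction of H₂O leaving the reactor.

0.244

Stoichiometric O₂ = 4.5 × 353 = 1588 lbmol/h; O₂ fed = 1588 × 2.038 = 3237 lbmol/h.
Fuel reacted = 0.863 × 353 → ξ = 304.6 lbmol/h.
Outlet (n = n₀ + ν ξ):
  C₃H₆: 353 − 1(304.6) = 48.36
  O₂: 3237 − 4.5(304.6) = 1866
  CO₂: 0 + 3(304.6) = 913.9
  H₂O: 0 + 3(304.6) = 913.9
Total out = 3743 lbmol/h; y_H₂O = 913.9 / 3743 = 0.2442.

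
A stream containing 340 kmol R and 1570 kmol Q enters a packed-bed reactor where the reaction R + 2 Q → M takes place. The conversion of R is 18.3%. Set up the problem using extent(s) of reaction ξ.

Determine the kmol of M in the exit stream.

R reacted = 0.183 × 340 = 62.22 kmol; ν_R = −1, so ξ = 62.22/1 = 62.22 kmol.
Outlet amounts (n = n₀ + ν ξ):
  R: 340 − 1(62.22) = 277.8
  Q: 1570 − 2(62.22) = 1446
  M: 0 + 1(62.22) = 62.22

62.2 kmol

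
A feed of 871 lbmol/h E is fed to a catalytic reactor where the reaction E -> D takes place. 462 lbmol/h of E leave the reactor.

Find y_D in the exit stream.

0.47

For E: n = n₀ − 1ξ → 462 = 871 − 1ξ, giving ξ = 409 lbmol/h.
Outlet amounts (n = n₀ + ν ξ):
  E: 871 − 1(409) = 462
  D: 0 + 1(409) = 409
Total out = 871 lbmol/h; y_D = 409 / 871 = 0.4696.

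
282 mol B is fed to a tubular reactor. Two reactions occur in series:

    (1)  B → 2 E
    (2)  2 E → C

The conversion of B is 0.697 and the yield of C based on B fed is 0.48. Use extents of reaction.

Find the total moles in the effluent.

Conversion of B: B consumed = 1ξ₁ = 0.697 × 282 → ξ₁ = 196.6 mol.
Yield of C: 1ξ₂ / 282 = 0.48 → ξ₂ = 135.4 mol.
Outlet amounts (n = n₀ + Σ ν·ξ):
  B: 282 − 1(196.6) = 85.45
  E: 0 + 2(196.6) − 2(135.4) = 122.4
  C: 0 + 1(135.4) = 135.4
Total out = 85.45 + 122.4 + 135.4 = 343.2 mol.

343 mol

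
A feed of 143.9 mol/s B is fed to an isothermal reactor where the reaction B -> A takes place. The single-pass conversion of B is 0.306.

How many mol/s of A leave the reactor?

B reacted = 0.306 × 143.9 = 44.03 mol/s; ν_B = −1, so ξ = 44.03/1 = 44.03 mol/s.
Outlet amounts (n = n₀ + ν ξ):
  B: 143.9 − 1(44.03) = 99.87
  A: 0 + 1(44.03) = 44.03

44 mol/s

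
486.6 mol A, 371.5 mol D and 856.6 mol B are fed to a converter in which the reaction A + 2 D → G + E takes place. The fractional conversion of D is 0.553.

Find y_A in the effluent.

0.238

D reacted = 0.553 × 371.5 = 205.4 mol; ν_D = −2, so ξ = 205.4/2 = 102.7 mol.
Outlet amounts (n = n₀ + ν ξ):
  A: 486.6 − 1(102.7) = 383.9
  D: 371.5 − 2(102.7) = 166.1
  G: 0 + 1(102.7) = 102.7
  E: 0 + 1(102.7) = 102.7
  B: 856.6 (inert)
Total out = 1612 mol; y_A = 383.9 / 1612 = 0.2381.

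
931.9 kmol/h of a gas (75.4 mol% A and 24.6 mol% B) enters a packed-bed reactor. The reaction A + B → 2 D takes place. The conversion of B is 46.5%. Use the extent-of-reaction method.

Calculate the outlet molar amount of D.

213 kmol/h

B reacted = 0.465 × 229.2 = 106.6 kmol/h; ν_B = −1, so ξ = 106.6/1 = 106.6 kmol/h.
Outlet amounts (n = n₀ + ν ξ):
  A: 702.7 − 1(106.6) = 596.1
  B: 229.2 − 1(106.6) = 122.6
  D: 0 + 2(106.6) = 213.2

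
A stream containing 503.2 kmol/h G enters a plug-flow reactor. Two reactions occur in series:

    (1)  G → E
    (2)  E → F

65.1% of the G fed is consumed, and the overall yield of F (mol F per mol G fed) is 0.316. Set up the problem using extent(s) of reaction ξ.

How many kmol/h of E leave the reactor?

169 kmol/h

Conversion of G: G consumed = 1ξ₁ = 0.651 × 503.2 → ξ₁ = 327.6 kmol/h.
Yield of F: 1ξ₂ / 503.2 = 0.316 → ξ₂ = 159 kmol/h.
Outlet amounts (n = n₀ + Σ ν·ξ):
  G: 503.2 − 1(327.6) = 175.6
  E: 0 + 1(327.6) − 1(159) = 168.6
  F: 0 + 1(159) = 159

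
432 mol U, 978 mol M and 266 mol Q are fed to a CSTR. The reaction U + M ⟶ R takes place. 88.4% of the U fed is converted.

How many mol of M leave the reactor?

U reacted = 0.884 × 432 = 381.9 mol; ν_U = −1, so ξ = 381.9/1 = 381.9 mol.
Outlet amounts (n = n₀ + ν ξ):
  U: 432 − 1(381.9) = 50.11
  M: 978 − 1(381.9) = 596.1
  R: 0 + 1(381.9) = 381.9
  Q: 266 (inert)

596 mol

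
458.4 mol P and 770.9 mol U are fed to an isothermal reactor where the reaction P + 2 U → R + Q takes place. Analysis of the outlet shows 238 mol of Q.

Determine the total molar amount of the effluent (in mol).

991 mol

For Q: n = n₀ + 1ξ → 238 = 0 + 1ξ, giving ξ = 238 mol.
Outlet amounts (n = n₀ + ν ξ):
  P: 458.4 − 1(238) = 220.4
  U: 770.9 − 2(238) = 294.9
  R: 0 + 1(238) = 238
  Q: 0 + 1(238) = 238
Total out = 220.4 + 294.9 + 238 + 238 = 991.3 mol.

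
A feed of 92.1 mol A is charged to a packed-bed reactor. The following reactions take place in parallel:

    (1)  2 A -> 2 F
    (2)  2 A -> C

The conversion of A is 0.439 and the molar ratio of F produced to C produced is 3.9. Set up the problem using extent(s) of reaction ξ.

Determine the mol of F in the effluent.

26.7 mol

Conversion of A: A consumed = 0.439 × 92.1 = 40.43 mol = 2ξ₁ + 2ξ₂.
Selectivity: 2ξ₁ / (1ξ₂) = 3.9 → ξ₁ = 1.95 ξ₂.
Substitute: (2·1.95 + 2) ξ₂ = 40.43 → ξ₂ = 6.853 mol, ξ₁ = 13.36 mol.
Outlet amounts (n = n₀ + Σ ν·ξ):
  A: 92.1 − 2(13.36) − 2(6.853) = 51.67
  F: 0 + 2(13.36) = 26.73
  C: 0 + 1(6.853) = 6.853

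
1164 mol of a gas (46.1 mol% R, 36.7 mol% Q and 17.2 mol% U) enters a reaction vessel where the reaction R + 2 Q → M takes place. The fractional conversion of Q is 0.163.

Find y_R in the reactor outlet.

0.459

Q reacted = 0.163 × 427.2 = 69.63 mol; ν_Q = −2, so ξ = 69.63/2 = 34.82 mol.
Outlet amounts (n = n₀ + ν ξ):
  R: 536.6 − 1(34.82) = 501.8
  Q: 427.2 − 2(34.82) = 357.6
  M: 0 + 1(34.82) = 34.82
  U: 200.2 (inert)
Total out = 1094 mol; y_R = 501.8 / 1094 = 0.4585.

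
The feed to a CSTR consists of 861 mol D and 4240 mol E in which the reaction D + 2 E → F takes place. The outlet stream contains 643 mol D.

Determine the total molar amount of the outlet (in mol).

4660 mol

For D: n = n₀ − 1ξ → 643 = 861 − 1ξ, giving ξ = 218 mol.
Outlet amounts (n = n₀ + ν ξ):
  D: 861 − 1(218) = 643
  E: 4240 − 2(218) = 3804
  F: 0 + 1(218) = 218
Total out = 643 + 3804 + 218 = 4665 mol.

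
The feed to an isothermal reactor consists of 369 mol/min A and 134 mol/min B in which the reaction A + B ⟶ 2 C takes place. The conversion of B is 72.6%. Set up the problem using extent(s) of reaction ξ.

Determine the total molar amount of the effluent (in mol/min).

503 mol/min

B reacted = 0.726 × 134 = 97.28 mol/min; ν_B = −1, so ξ = 97.28/1 = 97.28 mol/min.
Outlet amounts (n = n₀ + ν ξ):
  A: 369 − 1(97.28) = 271.7
  B: 134 − 1(97.28) = 36.72
  C: 0 + 2(97.28) = 194.6
Total out = 271.7 + 36.72 + 194.6 = 503 mol/min.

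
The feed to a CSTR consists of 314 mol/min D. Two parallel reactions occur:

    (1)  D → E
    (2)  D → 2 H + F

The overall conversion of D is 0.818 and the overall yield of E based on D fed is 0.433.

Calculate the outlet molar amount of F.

Yield of E: 1ξ₁ / 314 = 0.433 → ξ₁ = 136 mol/min.
Conversion of D: 1ξ₁ + 1ξ₂ = 0.818 × 314 = 256.9 → ξ₂ = 120.9 mol/min.
Outlet amounts (n = n₀ + Σ ν·ξ):
  D: 314 − 1(136) − 1(120.9) = 57.15
  E: 0 + 1(136) = 136
  H: 0 + 2(120.9) = 241.8
  F: 0 + 1(120.9) = 120.9

121 mol/min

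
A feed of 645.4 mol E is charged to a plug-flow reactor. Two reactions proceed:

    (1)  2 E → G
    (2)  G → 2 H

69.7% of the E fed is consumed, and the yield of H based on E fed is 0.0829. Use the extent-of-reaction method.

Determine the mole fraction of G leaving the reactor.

0.443

Conversion of E: E consumed = 2ξ₁ = 0.697 × 645.4 → ξ₁ = 224.9 mol.
Yield of H: 2ξ₂ / 645.4 = 0.0829 → ξ₂ = 26.75 mol.
Outlet amounts (n = n₀ + Σ ν·ξ):
  E: 645.4 − 2(224.9) = 195.6
  G: 0 + 1(224.9) − 1(26.75) = 198.2
  H: 0 + 2(26.75) = 53.5
Total out = 447.2 mol; y_G = 198.2 / 447.2 = 0.4431.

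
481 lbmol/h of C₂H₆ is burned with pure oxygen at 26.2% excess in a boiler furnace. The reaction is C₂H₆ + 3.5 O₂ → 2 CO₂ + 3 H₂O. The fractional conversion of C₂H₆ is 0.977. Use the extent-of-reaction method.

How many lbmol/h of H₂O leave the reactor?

Stoichiometric O₂ = 3.5 × 481 = 1684 lbmol/h; O₂ fed = 1684 × 1.262 = 2125 lbmol/h.
Fuel reacted = 0.977 × 481 → ξ = 469.9 lbmol/h.
Outlet (n = n₀ + ν ξ):
  C₂H₆: 481 − 1(469.9) = 11.06
  O₂: 2125 − 3.5(469.9) = 479.8
  CO₂: 0 + 2(469.9) = 939.9
  H₂O: 0 + 3(469.9) = 1410

1410 lbmol/h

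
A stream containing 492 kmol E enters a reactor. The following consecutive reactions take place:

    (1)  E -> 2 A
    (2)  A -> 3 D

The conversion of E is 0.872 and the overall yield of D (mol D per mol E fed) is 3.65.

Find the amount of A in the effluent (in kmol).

Conversion of E: E consumed = 1ξ₁ = 0.872 × 492 → ξ₁ = 429 kmol.
Yield of D: 3ξ₂ / 492 = 3.65 → ξ₂ = 598.6 kmol.
Outlet amounts (n = n₀ + Σ ν·ξ):
  E: 492 − 1(429) = 62.98
  A: 0 + 2(429) − 1(598.6) = 259.4
  D: 0 + 3(598.6) = 1796

259 kmol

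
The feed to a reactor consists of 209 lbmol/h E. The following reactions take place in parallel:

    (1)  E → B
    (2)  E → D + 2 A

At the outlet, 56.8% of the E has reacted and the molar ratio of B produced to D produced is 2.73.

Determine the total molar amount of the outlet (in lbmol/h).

Conversion of E: E consumed = 0.568 × 209 = 118.7 lbmol/h = 1ξ₁ + 1ξ₂.
Selectivity: 1ξ₁ / (1ξ₂) = 2.73 → ξ₁ = 2.73 ξ₂.
Substitute: (1·2.73 + 1) ξ₂ = 118.7 → ξ₂ = 31.83 lbmol/h, ξ₁ = 86.89 lbmol/h.
Outlet amounts (n = n₀ + Σ ν·ξ):
  E: 209 − 1(86.89) − 1(31.83) = 90.29
  B: 0 + 1(86.89) = 86.89
  D: 0 + 1(31.83) = 31.83
  A: 0 + 2(31.83) = 63.65
Total out = 90.29 + 86.89 + 31.83 + 63.65 = 272.7 lbmol/h.

273 lbmol/h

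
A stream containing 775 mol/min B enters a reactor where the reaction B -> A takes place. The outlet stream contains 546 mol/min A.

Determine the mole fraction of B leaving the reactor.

0.295

For A: n = n₀ + 1ξ → 546 = 0 + 1ξ, giving ξ = 546 mol/min.
Outlet amounts (n = n₀ + ν ξ):
  B: 775 − 1(546) = 229
  A: 0 + 1(546) = 546
Total out = 775 mol/min; y_B = 229 / 775 = 0.2955.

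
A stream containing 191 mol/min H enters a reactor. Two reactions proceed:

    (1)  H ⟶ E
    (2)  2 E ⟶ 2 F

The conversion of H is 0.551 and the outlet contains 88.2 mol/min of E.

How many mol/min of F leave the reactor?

Conversion of H: H consumed = 1ξ₁ = 0.551 × 191 → ξ₁ = 105.2 mol/min.
E balance: n_E = 0 + 1ξ₁ − 2ξ₂ = 88.2 → ξ₂ = (1·105.2 − 88.2)/2 = 8.521 mol/min.
Outlet amounts (n = n₀ + Σ ν·ξ):
  H: 191 − 1(105.2) = 85.76
  E: 0 + 1(105.2) − 2(8.521) = 88.2
  F: 0 + 2(8.521) = 17.04

17 mol/min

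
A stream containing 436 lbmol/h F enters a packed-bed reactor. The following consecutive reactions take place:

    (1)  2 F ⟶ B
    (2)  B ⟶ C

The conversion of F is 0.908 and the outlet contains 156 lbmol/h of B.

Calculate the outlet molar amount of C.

41.9 lbmol/h

Conversion of F: F consumed = 2ξ₁ = 0.908 × 436 → ξ₁ = 197.9 lbmol/h.
B balance: n_B = 0 + 1ξ₁ − 1ξ₂ = 156 → ξ₂ = (1·197.9 − 156)/1 = 41.94 lbmol/h.
Outlet amounts (n = n₀ + Σ ν·ξ):
  F: 436 − 2(197.9) = 40.11
  B: 0 + 1(197.9) − 1(41.94) = 156
  C: 0 + 1(41.94) = 41.94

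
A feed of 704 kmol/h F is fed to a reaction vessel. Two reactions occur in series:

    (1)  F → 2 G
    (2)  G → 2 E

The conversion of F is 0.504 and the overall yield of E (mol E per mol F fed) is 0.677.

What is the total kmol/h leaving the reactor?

Conversion of F: F consumed = 1ξ₁ = 0.504 × 704 → ξ₁ = 354.8 kmol/h.
Yield of E: 2ξ₂ / 704 = 0.677 → ξ₂ = 238.3 kmol/h.
Outlet amounts (n = n₀ + Σ ν·ξ):
  F: 704 − 1(354.8) = 349.2
  G: 0 + 2(354.8) − 1(238.3) = 471.3
  E: 0 + 2(238.3) = 476.6
Total out = 349.2 + 471.3 + 476.6 = 1297 kmol/h.

1300 kmol/h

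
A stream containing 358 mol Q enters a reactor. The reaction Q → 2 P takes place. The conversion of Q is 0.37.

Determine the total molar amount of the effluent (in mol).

490 mol

Q reacted = 0.37 × 358 = 132.5 mol; ν_Q = −1, so ξ = 132.5/1 = 132.5 mol.
Outlet amounts (n = n₀ + ν ξ):
  Q: 358 − 1(132.5) = 225.5
  P: 0 + 2(132.5) = 264.9
Total out = 225.5 + 264.9 = 490.5 mol.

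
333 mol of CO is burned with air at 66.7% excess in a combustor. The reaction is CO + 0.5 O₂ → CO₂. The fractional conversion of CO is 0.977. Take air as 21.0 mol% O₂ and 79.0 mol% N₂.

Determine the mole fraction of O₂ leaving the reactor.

Stoichiometric O₂ = 0.5 × 333 = 166.5 mol; O₂ fed = 166.5 × 1.667 = 277.6 mol.
N₂ fed = 277.6 × 79/21 = 1044 mol.
Fuel reacted = 0.977 × 333 → ξ = 325.3 mol.
Outlet (n = n₀ + ν ξ):
  CO: 333 − 1(325.3) = 7.659
  O₂: 277.6 − 0.5(325.3) = 114.9
  N₂: 1044 (inert)
  CO₂: 0 + 1(325.3) = 325.3
Total out = 1492 mol; y_O₂ = 114.9 / 1492 = 0.077.

0.077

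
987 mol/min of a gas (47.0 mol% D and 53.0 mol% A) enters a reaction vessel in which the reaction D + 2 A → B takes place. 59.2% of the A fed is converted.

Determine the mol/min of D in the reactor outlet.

309 mol/min

A reacted = 0.592 × 523.1 = 309.7 mol/min; ν_A = −2, so ξ = 309.7/2 = 154.8 mol/min.
Outlet amounts (n = n₀ + ν ξ):
  D: 463.9 − 1(154.8) = 309
  A: 523.1 − 2(154.8) = 213.4
  B: 0 + 1(154.8) = 154.8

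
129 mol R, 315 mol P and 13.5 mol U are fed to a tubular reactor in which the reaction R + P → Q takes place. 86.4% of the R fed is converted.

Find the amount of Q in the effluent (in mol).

111 mol

R reacted = 0.864 × 129 = 111.5 mol; ν_R = −1, so ξ = 111.5/1 = 111.5 mol.
Outlet amounts (n = n₀ + ν ξ):
  R: 129 − 1(111.5) = 17.54
  P: 315 − 1(111.5) = 203.5
  Q: 0 + 1(111.5) = 111.5
  U: 13.5 (inert)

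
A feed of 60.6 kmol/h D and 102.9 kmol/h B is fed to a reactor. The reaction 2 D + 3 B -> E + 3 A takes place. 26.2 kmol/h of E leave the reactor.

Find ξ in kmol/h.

For E: n = n₀ + 1ξ → 26.2 = 0 + 1ξ, giving ξ = 26.2 kmol/h.
Outlet amounts (n = n₀ + ν ξ):
  D: 60.6 − 2(26.2) = 8.2
  B: 102.9 − 3(26.2) = 24.3
  E: 0 + 1(26.2) = 26.2
  A: 0 + 3(26.2) = 78.6

ξ = 26.2 kmol/h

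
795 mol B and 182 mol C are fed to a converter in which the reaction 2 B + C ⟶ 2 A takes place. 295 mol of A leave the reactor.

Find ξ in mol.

ξ = 148 mol

For A: n = n₀ + 2ξ → 295 = 0 + 2ξ, giving ξ = 147.5 mol.
Outlet amounts (n = n₀ + ν ξ):
  B: 795 − 2(147.5) = 500
  C: 182 − 1(147.5) = 34.5
  A: 0 + 2(147.5) = 295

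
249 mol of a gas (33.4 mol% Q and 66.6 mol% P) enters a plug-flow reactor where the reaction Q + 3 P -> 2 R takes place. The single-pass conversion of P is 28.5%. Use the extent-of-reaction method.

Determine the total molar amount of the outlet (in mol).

217 mol

P reacted = 0.285 × 165.8 = 47.26 mol; ν_P = −3, so ξ = 47.26/3 = 15.75 mol.
Outlet amounts (n = n₀ + ν ξ):
  Q: 83.17 − 1(15.75) = 67.41
  P: 165.8 − 3(15.75) = 118.6
  R: 0 + 2(15.75) = 31.51
Total out = 67.41 + 118.6 + 31.51 = 217.5 mol.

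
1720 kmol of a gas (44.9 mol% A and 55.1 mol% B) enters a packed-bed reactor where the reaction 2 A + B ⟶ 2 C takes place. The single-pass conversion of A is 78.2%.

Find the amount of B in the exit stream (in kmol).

A reacted = 0.782 × 772.3 = 603.9 kmol; ν_A = −2, so ξ = 603.9/2 = 302 kmol.
Outlet amounts (n = n₀ + ν ξ):
  A: 772.3 − 2(302) = 168.4
  B: 947.7 − 1(302) = 645.8
  C: 0 + 2(302) = 603.9

646 kmol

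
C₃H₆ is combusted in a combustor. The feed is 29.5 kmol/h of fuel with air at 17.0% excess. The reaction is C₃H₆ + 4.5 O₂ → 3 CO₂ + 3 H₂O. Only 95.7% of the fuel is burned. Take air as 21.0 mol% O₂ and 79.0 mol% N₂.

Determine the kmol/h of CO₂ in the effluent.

84.7 kmol/h

Stoichiometric O₂ = 4.5 × 29.5 = 132.8 kmol/h; O₂ fed = 132.8 × 1.170 = 155.3 kmol/h.
N₂ fed = 155.3 × 79/21 = 584.3 kmol/h.
Fuel reacted = 0.957 × 29.5 → ξ = 28.23 kmol/h.
Outlet (n = n₀ + ν ξ):
  C₃H₆: 29.5 − 1(28.23) = 1.268
  O₂: 155.3 − 4.5(28.23) = 28.28
  N₂: 584.3 (inert)
  CO₂: 0 + 3(28.23) = 84.69
  H₂O: 0 + 3(28.23) = 84.69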